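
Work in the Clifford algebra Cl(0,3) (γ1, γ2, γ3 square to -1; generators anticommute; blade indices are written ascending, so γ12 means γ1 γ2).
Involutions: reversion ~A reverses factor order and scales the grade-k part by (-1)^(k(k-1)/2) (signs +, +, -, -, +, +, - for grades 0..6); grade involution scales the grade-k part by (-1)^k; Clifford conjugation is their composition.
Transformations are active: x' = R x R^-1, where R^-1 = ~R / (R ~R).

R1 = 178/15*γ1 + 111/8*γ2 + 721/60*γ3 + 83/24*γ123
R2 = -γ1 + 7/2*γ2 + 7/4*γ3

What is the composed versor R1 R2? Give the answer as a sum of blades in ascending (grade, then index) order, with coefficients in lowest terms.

Distribute over the terms of R2 (each basis-blade product reordered to ascending indices, repeated generators contracted through their squares):
R1 (-γ1) = 178/15 + 111/8*γ12 + 721/60*γ13 + 83/24*γ23
R1 (7/2*γ2) = -777/16 + 623/15*γ12 + 581/48*γ13 - 5047/120*γ23
R1 (7/4*γ3) = -5047/240 - 581/96*γ12 + 623/30*γ13 + 777/32*γ23
Summing the partial products and collecting blades:
Answer: -2309/40 + 7897/160*γ12 + 3591/80*γ13 - 2291/160*γ23


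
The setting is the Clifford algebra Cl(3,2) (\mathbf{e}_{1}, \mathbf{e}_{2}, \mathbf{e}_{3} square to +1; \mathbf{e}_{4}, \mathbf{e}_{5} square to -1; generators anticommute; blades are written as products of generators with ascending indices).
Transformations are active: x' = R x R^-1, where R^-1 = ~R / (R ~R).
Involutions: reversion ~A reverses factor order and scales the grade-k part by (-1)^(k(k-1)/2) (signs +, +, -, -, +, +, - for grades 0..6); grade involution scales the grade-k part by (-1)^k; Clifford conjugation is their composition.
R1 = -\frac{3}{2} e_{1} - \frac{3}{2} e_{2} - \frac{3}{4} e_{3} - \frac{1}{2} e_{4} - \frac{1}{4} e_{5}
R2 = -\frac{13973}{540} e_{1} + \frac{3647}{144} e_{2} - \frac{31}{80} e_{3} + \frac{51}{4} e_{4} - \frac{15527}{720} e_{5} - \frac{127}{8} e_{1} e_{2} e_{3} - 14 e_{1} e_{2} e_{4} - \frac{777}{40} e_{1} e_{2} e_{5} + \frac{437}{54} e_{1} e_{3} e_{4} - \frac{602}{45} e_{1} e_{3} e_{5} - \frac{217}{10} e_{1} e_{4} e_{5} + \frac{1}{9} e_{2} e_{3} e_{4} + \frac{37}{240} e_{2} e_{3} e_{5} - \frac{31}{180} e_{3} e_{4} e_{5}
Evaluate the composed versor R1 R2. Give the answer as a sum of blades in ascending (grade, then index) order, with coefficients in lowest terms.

Distribute over the terms of R1 (each basis-blade product reordered to ascending indices, repeated generators contracted through their squares):
(-\frac{3}{2} e_{1}) R2 = \frac{13973}{360} - \frac{3647}{96} e_{1} e_{2} + \frac{93}{160} e_{1} e_{3} - \frac{153}{8} e_{1} e_{4} + \frac{15527}{480} e_{1} e_{5} + \frac{381}{16} e_{2} e_{3} + 21 e_{2} e_{4} + \frac{2331}{80} e_{2} e_{5} - \frac{437}{36} e_{3} e_{4} + \frac{301}{15} e_{3} e_{5} + \frac{651}{20} e_{4} e_{5} - \frac{1}{6} e_{1} e_{2} e_{3} e_{4} - \frac{37}{160} e_{1} e_{2} e_{3} e_{5} + \frac{31}{120} e_{1} e_{3} e_{4} e_{5}
(-\frac{3}{2} e_{2}) R2 = -\frac{3647}{96} - \frac{13973}{360} e_{1} e_{2} - \frac{381}{16} e_{1} e_{3} - 21 e_{1} e_{4} - \frac{2331}{80} e_{1} e_{5} + \frac{93}{160} e_{2} e_{3} - \frac{153}{8} e_{2} e_{4} + \frac{15527}{480} e_{2} e_{5} - \frac{1}{6} e_{3} e_{4} - \frac{37}{160} e_{3} e_{5} + \frac{437}{36} e_{1} e_{2} e_{3} e_{4} - \frac{301}{15} e_{1} e_{2} e_{3} e_{5} - \frac{651}{20} e_{1} e_{2} e_{4} e_{5} + \frac{31}{120} e_{2} e_{3} e_{4} e_{5}
(-\frac{3}{4} e_{3}) R2 = \frac{93}{320} + \frac{381}{32} e_{1} e_{2} - \frac{13973}{720} e_{1} e_{3} + \frac{437}{72} e_{1} e_{4} - \frac{301}{30} e_{1} e_{5} + \frac{3647}{192} e_{2} e_{3} + \frac{1}{12} e_{2} e_{4} + \frac{37}{320} e_{2} e_{5} - \frac{153}{16} e_{3} e_{4} + \frac{15527}{960} e_{3} e_{5} + \frac{31}{240} e_{4} e_{5} + \frac{21}{2} e_{1} e_{2} e_{3} e_{4} + \frac{2331}{160} e_{1} e_{2} e_{3} e_{5} - \frac{651}{40} e_{1} e_{3} e_{4} e_{5}
(-\frac{1}{2} e_{4}) R2 = \frac{51}{8} - 7 e_{1} e_{2} + \frac{437}{108} e_{1} e_{3} - \frac{13973}{1080} e_{1} e_{4} + \frac{217}{20} e_{1} e_{5} + \frac{1}{18} e_{2} e_{3} + \frac{3647}{288} e_{2} e_{4} - \frac{31}{160} e_{3} e_{4} + \frac{31}{360} e_{3} e_{5} + \frac{15527}{1440} e_{4} e_{5} - \frac{127}{16} e_{1} e_{2} e_{3} e_{4} + \frac{777}{80} e_{1} e_{2} e_{4} e_{5} + \frac{301}{45} e_{1} e_{3} e_{4} e_{5} - \frac{37}{480} e_{2} e_{3} e_{4} e_{5}
(-\frac{1}{4} e_{5}) R2 = -\frac{15527}{2880} - \frac{777}{160} e_{1} e_{2} - \frac{301}{90} e_{1} e_{3} - \frac{217}{40} e_{1} e_{4} - \frac{13973}{2160} e_{1} e_{5} + \frac{37}{960} e_{2} e_{3} + \frac{3647}{576} e_{2} e_{5} - \frac{31}{720} e_{3} e_{4} - \frac{31}{320} e_{3} e_{5} + \frac{51}{16} e_{4} e_{5} - \frac{127}{32} e_{1} e_{2} e_{3} e_{5} - \frac{7}{2} e_{1} e_{2} e_{4} e_{5} + \frac{437}{216} e_{1} e_{3} e_{4} e_{5} + \frac{1}{36} e_{2} e_{3} e_{4} e_{5}
Summing the partial products and collecting blades:
Answer: \frac{1511}{720} - \frac{22105}{288} e_{1} e_{2} - \frac{36233}{864} e_{1} e_{3} - \frac{14153}{270} e_{1} e_{4} - \frac{10549}{4320} e_{1} e_{5} + \frac{12523}{288} e_{2} e_{3} + \frac{4211}{288} e_{2} e_{4} + \frac{97823}{1440} e_{2} e_{5} - \frac{31831}{1440} e_{3} e_{4} + \frac{25919}{720} e_{3} e_{5} + \frac{13435}{288} e_{4} e_{5} + \frac{2093}{144} e_{1} e_{2} e_{3} e_{4} - \frac{931}{96} e_{1} e_{2} e_{3} e_{5} - \frac{2107}{80} e_{1} e_{2} e_{4} e_{5} - \frac{7889}{1080} e_{1} e_{3} e_{4} e_{5} + \frac{301}{1440} e_{2} e_{3} e_{4} e_{5}


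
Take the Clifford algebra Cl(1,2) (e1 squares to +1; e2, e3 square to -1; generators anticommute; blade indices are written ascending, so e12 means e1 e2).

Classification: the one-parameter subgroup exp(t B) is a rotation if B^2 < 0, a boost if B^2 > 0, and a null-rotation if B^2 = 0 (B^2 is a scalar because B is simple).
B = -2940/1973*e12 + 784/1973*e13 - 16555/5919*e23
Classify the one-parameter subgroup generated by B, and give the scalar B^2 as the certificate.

B^2 term by term: the squares give (-2940/1973)^2*(e12)^2 + (784/1973)^2*(e13)^2 + (-16555/5919)^2*(e23)^2 = 8643600/3892729*(+1) + 614656/3892729*(+1) + 274068025/35034561*(-1) = -49/9 (each basis 2-blade squares to minus the product of its generators' squares); cross terms between blades sharing an index anticommute and cancel. So B^2 = -49/9.
Answer: rotation, certificate B^2 = -49/9. The scalar -49/9 is the complete invariant here: its sign names the subgroup type.


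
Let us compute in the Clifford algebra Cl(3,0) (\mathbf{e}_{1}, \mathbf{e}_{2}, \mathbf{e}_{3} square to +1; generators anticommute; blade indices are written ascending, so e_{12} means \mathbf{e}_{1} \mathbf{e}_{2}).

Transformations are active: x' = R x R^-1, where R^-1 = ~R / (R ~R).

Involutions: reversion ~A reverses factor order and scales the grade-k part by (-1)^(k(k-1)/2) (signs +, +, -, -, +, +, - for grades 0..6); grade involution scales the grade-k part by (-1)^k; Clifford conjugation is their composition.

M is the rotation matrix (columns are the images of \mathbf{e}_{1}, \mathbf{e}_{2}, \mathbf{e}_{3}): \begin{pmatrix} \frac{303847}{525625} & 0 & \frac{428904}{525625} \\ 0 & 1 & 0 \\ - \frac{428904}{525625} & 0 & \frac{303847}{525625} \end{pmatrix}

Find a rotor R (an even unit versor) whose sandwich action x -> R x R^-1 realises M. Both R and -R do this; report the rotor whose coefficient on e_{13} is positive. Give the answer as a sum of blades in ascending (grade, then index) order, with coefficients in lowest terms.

Method: write R = a + b12*e_{12} + b13*e_{13} + b23*e_{23} with a^2 + b12^2 + b13^2 + b23^2 = 1 (so R^-1 = ~R). Expanding the columns R e_j ~R gives tr M = 4a^2 - 1 and, from the antisymmetric part, M21 - M12 = -4a*b12, M13 - M31 = 4a*b13, M32 - M23 = -4a*b23.
Here tr M = \frac{1133319}{525625}, so a^2 = (1 + tr M)/4 = \frac{414736}{525625} and a = ±\frac{644}{725}. Taking a = \frac{644}{725}: M21 - M12 = 0, M13 - M31 = \frac{857808}{525625}, M32 - M23 = 0, giving b12 = 0, b13 = \frac{333}{725}, b23 = 0, i.e. R = \frac{644}{725} + \frac{333}{725} e_{13}.
Its e_{13} coefficient is already positive.
Answer: \frac{644}{725} + \frac{333}{725} e_{13}. Sheet selection: the two-to-one cover makes ±R indistinguishable at the matrix level (trace \frac{1133319}{525625}), so uniqueness comes from the required sign on e_{13}.


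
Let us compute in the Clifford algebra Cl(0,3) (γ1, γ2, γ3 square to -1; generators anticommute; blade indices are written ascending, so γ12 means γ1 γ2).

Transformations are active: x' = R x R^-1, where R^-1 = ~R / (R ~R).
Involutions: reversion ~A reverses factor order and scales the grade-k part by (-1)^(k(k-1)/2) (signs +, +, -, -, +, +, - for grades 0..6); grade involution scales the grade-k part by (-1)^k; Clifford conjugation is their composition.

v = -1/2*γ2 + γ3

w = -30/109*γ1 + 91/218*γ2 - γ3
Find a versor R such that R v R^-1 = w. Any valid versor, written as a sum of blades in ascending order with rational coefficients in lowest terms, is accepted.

Take R = v + w = -30/109*γ1 - 9/109*γ2. Because q(v) = q(w) = -5/4, conjugation by R sends v exactly to w.
Answer: -30/109*γ1 - 9/109*γ2


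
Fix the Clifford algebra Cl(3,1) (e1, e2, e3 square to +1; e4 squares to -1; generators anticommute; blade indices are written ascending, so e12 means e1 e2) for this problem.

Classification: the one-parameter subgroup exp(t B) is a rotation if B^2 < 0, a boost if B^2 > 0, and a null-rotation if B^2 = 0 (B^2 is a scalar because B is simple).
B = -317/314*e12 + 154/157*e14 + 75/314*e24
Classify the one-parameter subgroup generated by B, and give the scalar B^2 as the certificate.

B^2 term by term: the squares give (-317/314)^2*(e12)^2 + (154/157)^2*(e14)^2 + (75/314)^2*(e24)^2 = 100489/98596*(-1) + 23716/24649*(+1) + 5625/98596*(+1) = 0 (each basis 2-blade squares to minus the product of its generators' squares); cross terms between blades sharing an index anticommute and cancel. So B^2 = 0.
Answer: null-rotation, certificate B^2 = 0. Check the certificate: B^2 = 0, and that sign is decisive whatever form B takes.


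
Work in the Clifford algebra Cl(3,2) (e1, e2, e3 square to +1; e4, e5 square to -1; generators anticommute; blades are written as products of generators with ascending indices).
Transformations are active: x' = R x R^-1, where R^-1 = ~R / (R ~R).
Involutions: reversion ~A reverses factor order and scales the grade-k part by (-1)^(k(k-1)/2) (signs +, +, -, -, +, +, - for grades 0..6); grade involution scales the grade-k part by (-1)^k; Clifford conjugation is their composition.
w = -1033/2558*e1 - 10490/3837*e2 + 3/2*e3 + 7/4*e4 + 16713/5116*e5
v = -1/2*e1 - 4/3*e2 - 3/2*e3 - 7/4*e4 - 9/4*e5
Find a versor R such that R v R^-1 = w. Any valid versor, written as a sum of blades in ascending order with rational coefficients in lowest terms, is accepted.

Reasoning: v^2 = w^2 = -277/72 since conjugation preserves the quadratic form; R = v + w = -1156/1279*e1 - 5202/1279*e2 + 2601/2558*e5 is then valid when invertible, keeping its own part and reversing (v - w)/2.
Answer: -1156/1279*e1 - 5202/1279*e2 + 2601/2558*e5


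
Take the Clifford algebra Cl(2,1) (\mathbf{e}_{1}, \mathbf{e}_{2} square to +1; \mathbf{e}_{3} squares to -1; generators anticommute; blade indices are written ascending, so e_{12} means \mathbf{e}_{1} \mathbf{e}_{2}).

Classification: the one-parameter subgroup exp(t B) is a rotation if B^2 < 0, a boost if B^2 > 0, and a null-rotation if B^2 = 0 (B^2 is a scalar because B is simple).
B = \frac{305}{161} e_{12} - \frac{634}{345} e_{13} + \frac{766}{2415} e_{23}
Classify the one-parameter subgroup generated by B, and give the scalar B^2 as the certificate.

B^2 term by term: the squares give (\frac{305}{161})^2*(e_{12})^2 + (-\frac{634}{345})^2*(e_{13})^2 + (\frac{766}{2415})^2*(e_{23})^2 = \frac{93025}{25921}*(-1) + \frac{401956}{119025}*(+1) + \frac{586756}{5832225}*(+1) = -\frac{1}{9} (each basis 2-blade squares to minus the product of its generators' squares); cross terms between blades sharing an index anticommute and cancel. So B^2 = -\frac{1}{9}.
Answer: rotation, certificate B^2 = -\frac{1}{9}. Because -\frac{1}{9} is invariant under every versor sandwich, the classification follows from its sign alone.


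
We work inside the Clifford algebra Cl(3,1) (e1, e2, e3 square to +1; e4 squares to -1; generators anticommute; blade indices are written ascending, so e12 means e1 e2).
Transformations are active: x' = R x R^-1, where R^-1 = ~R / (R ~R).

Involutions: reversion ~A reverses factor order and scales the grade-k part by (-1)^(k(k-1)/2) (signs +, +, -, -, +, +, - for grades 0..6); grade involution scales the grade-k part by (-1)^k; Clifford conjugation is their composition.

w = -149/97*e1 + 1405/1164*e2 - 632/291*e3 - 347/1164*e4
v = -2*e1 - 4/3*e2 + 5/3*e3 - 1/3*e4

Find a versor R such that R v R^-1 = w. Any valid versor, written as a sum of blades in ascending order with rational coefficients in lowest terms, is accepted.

Construction: equal norms (both 76/9) license R = v + w = -343/97*e1 - 49/388*e2 - 49/97*e3 - 245/388*e4 — nothing changes along that direction, while (v - w)/2 changes sign, so v maps onto w.
Answer: -343/97*e1 - 49/388*e2 - 49/97*e3 - 245/388*e4


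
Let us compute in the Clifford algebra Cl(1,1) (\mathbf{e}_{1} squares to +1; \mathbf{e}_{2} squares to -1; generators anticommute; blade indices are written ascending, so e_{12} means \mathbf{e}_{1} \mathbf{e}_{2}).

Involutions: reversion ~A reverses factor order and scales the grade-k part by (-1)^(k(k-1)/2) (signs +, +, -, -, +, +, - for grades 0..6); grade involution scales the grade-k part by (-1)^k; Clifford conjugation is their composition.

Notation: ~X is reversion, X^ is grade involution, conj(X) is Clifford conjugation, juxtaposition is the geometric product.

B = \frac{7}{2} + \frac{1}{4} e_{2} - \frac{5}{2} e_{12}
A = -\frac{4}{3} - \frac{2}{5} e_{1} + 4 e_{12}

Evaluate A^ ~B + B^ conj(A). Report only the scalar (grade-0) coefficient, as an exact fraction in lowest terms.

first term: \frac{16}{3} + \frac{2}{5} e_{1} + \frac{2}{3} e_{2} + \frac{323}{30} e_{12}
second term: \frac{16}{3} + \frac{12}{5} e_{1} + \frac{4}{3} e_{2} - \frac{317}{30} e_{12}
Answer: \frac{32}{3}


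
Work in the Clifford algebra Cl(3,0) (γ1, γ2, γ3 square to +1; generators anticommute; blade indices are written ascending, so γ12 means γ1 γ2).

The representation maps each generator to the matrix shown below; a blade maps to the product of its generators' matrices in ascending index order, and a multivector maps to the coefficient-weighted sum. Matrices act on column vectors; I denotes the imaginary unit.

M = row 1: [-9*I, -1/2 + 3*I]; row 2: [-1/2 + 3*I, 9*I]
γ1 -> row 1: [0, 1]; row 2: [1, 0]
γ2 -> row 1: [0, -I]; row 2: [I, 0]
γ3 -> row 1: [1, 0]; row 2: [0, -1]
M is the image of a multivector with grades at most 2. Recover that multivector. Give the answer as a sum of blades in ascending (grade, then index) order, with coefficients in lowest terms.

Method: 1, rho(γ1), rho(γ2), rho(γ3) form a trace-orthogonal basis of the 2x2 complex matrices (tr(X Y) = 2 if X = Y, else 0), so M = m0*1 + m1*rho(γ1) + m2*rho(γ2) + m3*rho(γ3) with m0 = tr(M)/2 = 0, m1 = tr(M rho(γ1))/2 = -1/2 + 3*I, m2 = tr(M rho(γ2))/2 = 0, m3 = tr(M rho(γ3))/2 = -9*I.
Multiplying table entries, the bivector images are rho(γ12) = I*rho(γ3), rho(γ13) = -I*rho(γ2), rho(γ23) = I*rho(γ1); with real blade coefficients the real parts of m0..m3 are the coefficients of 1, γ1, γ2, γ3 and the imaginary parts give the bivectors (γ23: Im m1, γ13: -Im m2, γ12: Im m3).
Answer: -1/2*γ1 - 9*γ12 + 3*γ23


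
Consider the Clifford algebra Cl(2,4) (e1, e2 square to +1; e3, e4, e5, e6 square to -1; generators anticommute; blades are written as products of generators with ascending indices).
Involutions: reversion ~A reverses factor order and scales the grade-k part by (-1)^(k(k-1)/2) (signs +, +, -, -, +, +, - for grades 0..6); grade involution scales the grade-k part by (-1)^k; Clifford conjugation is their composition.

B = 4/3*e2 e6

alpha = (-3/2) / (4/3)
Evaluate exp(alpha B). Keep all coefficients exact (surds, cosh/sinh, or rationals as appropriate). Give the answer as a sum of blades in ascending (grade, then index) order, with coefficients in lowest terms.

B^2 = (4/3)^2*(e2 e6)^2 = 16/9*(+1) = 16/9 (a basis 2-blade squares to minus the product of its generators' squares).
B^2 = 16/9 — hyperbolic case — the even/odd split gives cosh and sinh: l = 4/3, alpha*l = -3/2, so exp(alpha B) = cosh(-3/2) + (sinh(-3/2)/(4/3))*B = cosh(3/2) + (-3*sinh(3/2)/4)*B.
Answer: cosh(3/2) - sinh(3/2)*e2 e6


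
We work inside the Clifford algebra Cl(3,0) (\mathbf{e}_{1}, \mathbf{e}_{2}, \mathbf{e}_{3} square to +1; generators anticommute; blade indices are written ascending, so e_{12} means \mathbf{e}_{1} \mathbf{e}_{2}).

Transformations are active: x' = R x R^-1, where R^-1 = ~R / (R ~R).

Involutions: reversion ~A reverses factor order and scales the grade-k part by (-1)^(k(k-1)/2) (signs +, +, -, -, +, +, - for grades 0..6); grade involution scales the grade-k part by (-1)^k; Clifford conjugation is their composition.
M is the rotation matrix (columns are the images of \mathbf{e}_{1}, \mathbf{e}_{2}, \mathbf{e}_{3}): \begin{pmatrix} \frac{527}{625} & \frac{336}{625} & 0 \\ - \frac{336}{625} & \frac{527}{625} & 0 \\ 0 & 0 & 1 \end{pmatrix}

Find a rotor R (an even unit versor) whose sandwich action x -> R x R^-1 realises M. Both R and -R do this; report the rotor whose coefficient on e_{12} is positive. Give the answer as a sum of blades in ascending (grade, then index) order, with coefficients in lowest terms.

Method: write R = a + b12*e_{12} + b13*e_{13} + b23*e_{23} with a^2 + b12^2 + b13^2 + b23^2 = 1 (so R^-1 = ~R). Expanding the columns R e_j ~R gives tr M = 4a^2 - 1 and, from the antisymmetric part, M21 - M12 = -4a*b12, M13 - M31 = 4a*b13, M32 - M23 = -4a*b23.
Here tr M = \frac{1679}{625}, so a^2 = (1 + tr M)/4 = \frac{576}{625} and a = ±\frac{24}{25}. Taking a = \frac{24}{25}: M21 - M12 = -\frac{672}{625}, M13 - M31 = 0, M32 - M23 = 0, giving b12 = \frac{7}{25}, b13 = 0, b23 = 0, i.e. R = \frac{24}{25} + \frac{7}{25} e_{12}.
Its e_{12} coefficient is already positive.
Answer: \frac{24}{25} + \frac{7}{25} e_{12}. Recall the cover is two-to-one: with M of trace \frac{1679}{625}, both preimages act alike, and the stated e_{12} sign chooses the sheet.


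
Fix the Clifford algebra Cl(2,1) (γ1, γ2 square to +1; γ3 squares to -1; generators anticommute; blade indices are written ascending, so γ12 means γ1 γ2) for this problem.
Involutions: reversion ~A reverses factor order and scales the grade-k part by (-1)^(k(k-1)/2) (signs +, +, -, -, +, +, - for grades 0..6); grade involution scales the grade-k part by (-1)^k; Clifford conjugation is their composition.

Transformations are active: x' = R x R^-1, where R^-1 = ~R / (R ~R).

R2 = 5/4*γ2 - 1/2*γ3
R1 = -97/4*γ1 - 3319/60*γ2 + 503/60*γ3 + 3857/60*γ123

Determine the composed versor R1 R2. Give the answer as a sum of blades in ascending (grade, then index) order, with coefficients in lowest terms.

Distribute over the terms of R2 (each basis-blade product reordered to ascending indices, repeated generators contracted through their squares):
R1 (5/4*γ2) = -3319/48 - 485/16*γ12 - 3857/48*γ13 - 503/48*γ23
R1 (-1/2*γ3) = 503/120 + 3857/120*γ12 + 97/8*γ13 + 3319/120*γ23
Summing the partial products and collecting blades:
Answer: -15589/240 + 439/240*γ12 - 3275/48*γ13 + 4123/240*γ23


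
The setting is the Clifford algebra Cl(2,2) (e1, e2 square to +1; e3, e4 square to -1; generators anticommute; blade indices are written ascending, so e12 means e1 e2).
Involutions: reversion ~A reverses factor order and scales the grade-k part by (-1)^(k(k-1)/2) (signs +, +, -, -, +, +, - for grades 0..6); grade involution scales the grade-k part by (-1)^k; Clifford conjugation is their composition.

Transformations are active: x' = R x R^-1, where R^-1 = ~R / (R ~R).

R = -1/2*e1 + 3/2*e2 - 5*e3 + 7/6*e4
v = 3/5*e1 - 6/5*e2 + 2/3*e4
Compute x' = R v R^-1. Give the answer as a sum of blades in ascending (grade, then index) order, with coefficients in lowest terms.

~R = -1/2*e1 + 3/2*e2 - 5*e3 + 7/6*e4, and R ~R = -859/36, so R^-1 = ~R / (-859/36).
R v = -259/90 - 3/10*e12 + 3*e13 - 31/30*e14 - 6*e23 + 12/5*e24 - 10/3*e34
Answer: -619/859*e1 + 6708/4295*e2 - 1036/859*e3 - 4964/12885*e4


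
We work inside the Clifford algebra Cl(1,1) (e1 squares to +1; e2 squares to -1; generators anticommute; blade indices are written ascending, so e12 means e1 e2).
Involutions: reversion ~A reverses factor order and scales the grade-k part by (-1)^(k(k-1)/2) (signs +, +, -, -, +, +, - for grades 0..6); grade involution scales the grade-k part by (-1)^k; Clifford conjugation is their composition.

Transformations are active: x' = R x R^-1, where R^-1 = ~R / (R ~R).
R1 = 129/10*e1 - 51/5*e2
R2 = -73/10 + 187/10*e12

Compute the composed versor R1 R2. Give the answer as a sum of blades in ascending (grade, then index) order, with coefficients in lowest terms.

Distribute over the terms of R1 (each basis-blade product reordered to ascending indices, repeated generators contracted through their squares):
(129/10*e1) R2 = -9417/100*e1 + 24123/100*e2
(-51/5*e2) R2 = -9537/50*e1 + 3723/50*e2
Summing the partial products and collecting blades:
Answer: -28491/100*e1 + 31569/100*e2


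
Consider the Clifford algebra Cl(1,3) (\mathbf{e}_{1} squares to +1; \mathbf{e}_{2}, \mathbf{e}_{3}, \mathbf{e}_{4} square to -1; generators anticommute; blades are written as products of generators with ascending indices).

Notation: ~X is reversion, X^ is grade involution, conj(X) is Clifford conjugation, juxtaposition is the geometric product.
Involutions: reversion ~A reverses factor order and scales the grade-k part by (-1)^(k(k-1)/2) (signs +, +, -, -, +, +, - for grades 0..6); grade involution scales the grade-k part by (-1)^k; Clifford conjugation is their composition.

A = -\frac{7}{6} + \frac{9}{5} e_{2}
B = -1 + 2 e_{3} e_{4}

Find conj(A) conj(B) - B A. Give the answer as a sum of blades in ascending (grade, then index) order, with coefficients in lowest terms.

first term: \frac{7}{6} + \frac{9}{5} e_{2} + \frac{7}{3} e_{3} e_{4} + \frac{18}{5} e_{2} e_{3} e_{4}
second term: \frac{7}{6} - \frac{9}{5} e_{2} - \frac{7}{3} e_{3} e_{4} + \frac{18}{5} e_{2} e_{3} e_{4}
Answer: \frac{18}{5} e_{2} + \frac{14}{3} e_{3} e_{4}


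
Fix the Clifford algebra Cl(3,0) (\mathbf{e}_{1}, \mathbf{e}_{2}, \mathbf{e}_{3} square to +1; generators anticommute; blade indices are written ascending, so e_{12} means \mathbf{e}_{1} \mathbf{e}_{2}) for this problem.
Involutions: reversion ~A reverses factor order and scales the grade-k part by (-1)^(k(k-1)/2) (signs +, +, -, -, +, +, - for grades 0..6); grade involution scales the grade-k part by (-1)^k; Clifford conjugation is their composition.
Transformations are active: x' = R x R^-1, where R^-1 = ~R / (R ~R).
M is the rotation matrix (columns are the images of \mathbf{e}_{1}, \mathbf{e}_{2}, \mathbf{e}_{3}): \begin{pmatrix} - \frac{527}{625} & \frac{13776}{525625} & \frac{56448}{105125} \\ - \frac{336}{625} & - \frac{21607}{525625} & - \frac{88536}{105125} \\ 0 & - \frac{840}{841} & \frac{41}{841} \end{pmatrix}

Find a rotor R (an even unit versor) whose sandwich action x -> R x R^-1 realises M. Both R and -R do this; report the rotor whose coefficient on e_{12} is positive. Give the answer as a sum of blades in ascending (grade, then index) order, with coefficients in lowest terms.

Method: write R = a + b12*e_{12} + b13*e_{13} + b23*e_{23} with a^2 + b12^2 + b13^2 + b23^2 = 1 (so R^-1 = ~R). Expanding the columns R e_j ~R gives tr M = 4a^2 - 1 and, from the antisymmetric part, M21 - M12 = -4a*b12, M13 - M31 = 4a*b13, M32 - M23 = -4a*b23.
Here tr M = -\frac{439189}{525625}, so a^2 = (1 + tr M)/4 = \frac{21609}{525625} and a = ±\frac{147}{725}. Taking a = \frac{147}{725}: M21 - M12 = -\frac{296352}{525625}, M13 - M31 = \frac{56448}{105125}, M32 - M23 = -\frac{16464}{105125}, giving b12 = \frac{504}{725}, b13 = \frac{96}{145}, b23 = \frac{28}{145}, i.e. R = \frac{147}{725} + \frac{504}{725} e_{12} + \frac{96}{145} e_{13} + \frac{28}{145} e_{23}.
Its e_{12} coefficient is already positive.
Answer: \frac{147}{725} + \frac{504}{725} e_{12} + \frac{96}{145} e_{13} + \frac{28}{145} e_{23}. Uniqueness: Spin(3) -> SO(3) maps R and -R to the same rotation of trace -\frac{439189}{525625}; fixing the sign of the e_{12} coefficient removes the ambiguity.


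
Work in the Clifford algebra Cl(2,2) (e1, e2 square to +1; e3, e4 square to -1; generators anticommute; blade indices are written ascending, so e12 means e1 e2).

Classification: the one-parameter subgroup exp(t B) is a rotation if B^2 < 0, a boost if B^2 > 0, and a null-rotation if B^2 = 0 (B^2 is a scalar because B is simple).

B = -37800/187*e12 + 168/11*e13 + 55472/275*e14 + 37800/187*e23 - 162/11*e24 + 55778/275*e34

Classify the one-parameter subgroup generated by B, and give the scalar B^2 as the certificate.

B^2 term by term: the squares give (-37800/187)^2*(e12)^2 + (168/11)^2*(e13)^2 + (55472/275)^2*(e14)^2 + (37800/187)^2*(e23)^2 + (-162/11)^2*(e24)^2 + (55778/275)^2*(e34)^2 = 1428840000/34969*(-1) + 28224/121*(+1) + 3077142784/75625*(+1) + 1428840000/34969*(+1) + 26244/121*(+1) + 3111185284/75625*(-1) = 0 (each basis 2-blade squares to minus the product of its generators' squares); cross terms between blades sharing an index anticommute and cancel; the commuting (index-disjoint) pairs give grade-4 terms 2*c*c'*(blade product), which cancel blade by blade — e1234: -168672672/2057 + 54432/121 + 167747328/2057 = 0 — confirming B is simple. So B^2 = 0.
Answer: null-rotation, certificate B^2 = 0. The invariant at work: B^2 = 0 is unchanged by conjugation, hence its sign classifies the subgroup whatever basis B is written in.


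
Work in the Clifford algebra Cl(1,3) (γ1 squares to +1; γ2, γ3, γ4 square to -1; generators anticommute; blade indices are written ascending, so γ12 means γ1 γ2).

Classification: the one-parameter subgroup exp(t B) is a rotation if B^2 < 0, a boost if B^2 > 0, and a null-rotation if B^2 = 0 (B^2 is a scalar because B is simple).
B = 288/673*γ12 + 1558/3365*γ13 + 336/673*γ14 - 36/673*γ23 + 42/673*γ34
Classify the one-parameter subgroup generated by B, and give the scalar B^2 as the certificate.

B^2 term by term: the squares give (288/673)^2*(γ12)^2 + (1558/3365)^2*(γ13)^2 + (336/673)^2*(γ14)^2 + (-36/673)^2*(γ23)^2 + (42/673)^2*(γ34)^2 = 82944/452929*(+1) + 2427364/11323225*(+1) + 112896/452929*(+1) + 1296/452929*(-1) + 1764/452929*(-1) = 16/25 (each basis 2-blade squares to minus the product of its generators' squares); cross terms between blades sharing an index anticommute and cancel; the commuting (index-disjoint) pairs give grade-4 terms 2*c*c'*(blade product), which cancel blade by blade — γ1234: 24192/452929 - 24192/452929 = 0 — confirming B is simple. So B^2 = 16/25.
Answer: boost, certificate B^2 = 16/25. Because 16/25 is invariant under every versor sandwich, the classification follows from its sign alone.


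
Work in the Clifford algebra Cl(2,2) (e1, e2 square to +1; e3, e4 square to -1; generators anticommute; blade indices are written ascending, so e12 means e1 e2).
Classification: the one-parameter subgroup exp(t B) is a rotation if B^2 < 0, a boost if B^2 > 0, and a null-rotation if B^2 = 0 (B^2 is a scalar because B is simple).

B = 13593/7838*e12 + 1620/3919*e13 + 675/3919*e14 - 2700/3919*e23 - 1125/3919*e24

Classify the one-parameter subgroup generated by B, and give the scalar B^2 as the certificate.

B^2 term by term: the squares give (13593/7838)^2*(e12)^2 + (1620/3919)^2*(e13)^2 + (675/3919)^2*(e14)^2 + (-2700/3919)^2*(e23)^2 + (-1125/3919)^2*(e24)^2 = 184769649/61434244*(-1) + 2624400/15358561*(+1) + 455625/15358561*(+1) + 7290000/15358561*(+1) + 1265625/15358561*(+1) = -9/4 (each basis 2-blade squares to minus the product of its generators' squares); cross terms between blades sharing an index anticommute and cancel; the commuting (index-disjoint) pairs give grade-4 terms 2*c*c'*(blade product), which cancel blade by blade — e1234: 3645000/15358561 - 3645000/15358561 = 0 — confirming B is simple. So B^2 = -9/4.
Answer: rotation, certificate B^2 = -9/4. Certificate logic: -9/4 is a conjugation-invariant scalar, so its sign fixes rotation versus boost versus null-rotation outright.


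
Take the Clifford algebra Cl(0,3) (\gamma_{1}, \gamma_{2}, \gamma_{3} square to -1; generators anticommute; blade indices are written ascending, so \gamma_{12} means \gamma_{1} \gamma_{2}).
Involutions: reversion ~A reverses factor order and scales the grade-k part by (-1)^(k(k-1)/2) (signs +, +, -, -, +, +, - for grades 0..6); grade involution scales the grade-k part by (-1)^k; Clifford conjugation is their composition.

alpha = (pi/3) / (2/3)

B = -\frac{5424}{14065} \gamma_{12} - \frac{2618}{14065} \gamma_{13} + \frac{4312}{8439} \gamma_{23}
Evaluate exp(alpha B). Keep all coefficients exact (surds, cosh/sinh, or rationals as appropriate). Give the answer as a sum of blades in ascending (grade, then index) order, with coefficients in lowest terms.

B^2 term by term: the squares give (-\frac{5424}{14065})^2*(\gamma_{12})^2 + (-\frac{2618}{14065})^2*(\gamma_{13})^2 + (\frac{4312}{8439})^2*(\gamma_{23})^2 = \frac{29419776}{197824225}*(-1) + \frac{6853924}{197824225}*(-1) + \frac{18593344}{71216721}*(-1) = -\frac{4}{9} (each basis 2-blade squares to minus the product of its generators' squares); cross terms between blades sharing an index anticommute and cancel. So B^2 = -\frac{4}{9}.
B^2 = -\frac{4}{9} — the series telescopes trigonometrically here: l = \frac{2}{3}, alpha*l = \frac{\pi}{3}, so exp(alpha B) = cos(\frac{\pi}{3}) + (sin(\frac{\pi}{3})/(\frac{2}{3}))*B = \frac{1}{2} + (\frac{3 \sqrt{3}}{4})*B.
Answer: \frac{1}{2} - \frac{4068 \sqrt{3}}{14065} \gamma_{12} - \frac{3927 \sqrt{3}}{28130} \gamma_{13} + \frac{1078 \sqrt{3}}{2813} \gamma_{23}


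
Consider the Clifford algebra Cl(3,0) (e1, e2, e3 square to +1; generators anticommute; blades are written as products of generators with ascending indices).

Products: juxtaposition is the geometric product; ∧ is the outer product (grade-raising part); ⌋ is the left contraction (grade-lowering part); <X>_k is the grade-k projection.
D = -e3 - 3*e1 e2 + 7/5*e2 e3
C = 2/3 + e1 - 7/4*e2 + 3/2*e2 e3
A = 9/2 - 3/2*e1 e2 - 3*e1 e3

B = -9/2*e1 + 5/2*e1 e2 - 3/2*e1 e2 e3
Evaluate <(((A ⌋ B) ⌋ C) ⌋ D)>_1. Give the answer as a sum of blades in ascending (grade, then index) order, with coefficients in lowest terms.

step 1: 15/4 - 81/4*e1 + 9/2*e2 - 9/4*e3 + 45/4*e1 e2 - 27/4*e1 e2 e3
step 2: -205/8 + 15/4*e1 - 51/16*e2 + 27/4*e3 + 45/8*e2 e3
step 3: -117/8 - 153/16*e1 - 207/10*e2 + 1693/80*e3 + 615/8*e1 e2 - 287/8*e2 e3
step 4: -153/16*e1 - 207/10*e2 + 1693/80*e3
Answer: -153/16*e1 - 207/10*e2 + 1693/80*e3


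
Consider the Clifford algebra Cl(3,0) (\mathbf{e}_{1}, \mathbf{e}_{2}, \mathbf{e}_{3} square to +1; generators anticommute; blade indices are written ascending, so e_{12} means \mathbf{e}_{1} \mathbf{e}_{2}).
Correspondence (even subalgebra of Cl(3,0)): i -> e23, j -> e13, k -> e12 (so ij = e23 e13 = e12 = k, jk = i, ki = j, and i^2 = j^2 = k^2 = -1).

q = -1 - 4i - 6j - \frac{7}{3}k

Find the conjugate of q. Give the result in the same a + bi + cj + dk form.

In blades: q = -1 - \frac{7}{3} e_{12} - 6 e_{13} - 4 e_{23}.
Quaternion conjugation is reversion on the even subalgebra: the scalar is fixed and every grade-2 blade flips sign, giving -1 + \frac{7}{3} e_{12} + 6 e_{13} + 4 e_{23}; translating back:
Answer: -1 + 4i + 6j + \frac{7}{3}k


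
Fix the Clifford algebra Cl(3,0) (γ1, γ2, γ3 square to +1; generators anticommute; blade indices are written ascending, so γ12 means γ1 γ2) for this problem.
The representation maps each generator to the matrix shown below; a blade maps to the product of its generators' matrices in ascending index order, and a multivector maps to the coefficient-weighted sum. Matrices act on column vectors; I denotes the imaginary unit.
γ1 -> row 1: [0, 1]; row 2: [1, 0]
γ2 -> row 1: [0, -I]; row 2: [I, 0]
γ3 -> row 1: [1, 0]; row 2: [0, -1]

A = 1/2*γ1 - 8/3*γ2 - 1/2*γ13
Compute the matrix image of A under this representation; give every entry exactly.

Bivector images (products of the table entries): rho(γ13) = rho(γ1)rho(γ3) = row 1: [0, -1]; row 2: [1, 0].
M = (1/2)*rho(γ1) + (-8/3)*rho(γ2) + (-1/2)*rho(γ13), summed entrywise:
Answer: row 1: [0, 1 + 8*I/3]; row 2: [-8*I/3, 0]


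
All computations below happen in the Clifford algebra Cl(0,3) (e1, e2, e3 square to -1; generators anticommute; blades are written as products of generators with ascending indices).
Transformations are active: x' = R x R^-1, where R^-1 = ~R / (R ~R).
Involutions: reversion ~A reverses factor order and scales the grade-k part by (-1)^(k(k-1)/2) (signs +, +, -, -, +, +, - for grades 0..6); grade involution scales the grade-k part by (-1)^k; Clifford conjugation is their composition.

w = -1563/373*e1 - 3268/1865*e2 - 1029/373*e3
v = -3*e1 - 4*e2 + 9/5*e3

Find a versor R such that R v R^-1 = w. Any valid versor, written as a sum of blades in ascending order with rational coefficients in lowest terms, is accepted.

R = v + w = -2682/373*e1 - 10728/1865*e2 - 1788/1865*e3 works: the equal norms (-706/25) guarantee its sandwich swaps v into w.
Answer: -2682/373*e1 - 10728/1865*e2 - 1788/1865*e3


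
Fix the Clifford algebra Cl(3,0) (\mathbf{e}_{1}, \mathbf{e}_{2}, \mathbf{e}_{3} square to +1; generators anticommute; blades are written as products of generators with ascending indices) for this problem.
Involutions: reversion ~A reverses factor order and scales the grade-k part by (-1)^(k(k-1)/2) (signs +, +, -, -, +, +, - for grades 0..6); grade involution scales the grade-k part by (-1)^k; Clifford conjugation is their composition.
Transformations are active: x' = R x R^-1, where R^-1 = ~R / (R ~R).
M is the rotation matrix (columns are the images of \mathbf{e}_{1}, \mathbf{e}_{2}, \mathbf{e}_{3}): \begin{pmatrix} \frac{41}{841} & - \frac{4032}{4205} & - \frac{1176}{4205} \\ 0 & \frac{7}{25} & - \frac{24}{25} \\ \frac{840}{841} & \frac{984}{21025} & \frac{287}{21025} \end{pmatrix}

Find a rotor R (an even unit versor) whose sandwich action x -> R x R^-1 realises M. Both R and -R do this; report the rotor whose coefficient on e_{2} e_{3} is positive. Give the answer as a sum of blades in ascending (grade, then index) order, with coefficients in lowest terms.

Method: write R = a + b12*e_{1} e_{2} + b13*e_{1} e_{3} + b23*e_{2} e_{3} with a^2 + b12^2 + b13^2 + b23^2 = 1 (so R^-1 = ~R). Expanding the columns R e_j ~R gives tr M = 4a^2 - 1 and, from the antisymmetric part, M21 - M12 = -4a*b12, M13 - M31 = 4a*b13, M32 - M23 = -4a*b23.
Here tr M = \frac{7199}{21025}, so a^2 = (1 + tr M)/4 = \frac{7056}{21025} and a = ±\frac{84}{145}. Taking a = \frac{84}{145}: M21 - M12 = \frac{4032}{4205}, M13 - M31 = -\frac{5376}{4205}, M32 - M23 = \frac{21168}{21025}, giving b12 = -\frac{12}{29}, b13 = -\frac{16}{29}, b23 = -\frac{63}{145}, i.e. R = \frac{84}{145} - \frac{12}{29} e_{1} e_{2} - \frac{16}{29} e_{1} e_{3} - \frac{63}{145} e_{2} e_{3}.
Its e_{2} e_{3} coefficient is negative, so report the other preimage -R.
Answer: -\frac{84}{145} + \frac{12}{29} e_{1} e_{2} + \frac{16}{29} e_{1} e_{3} + \frac{63}{145} e_{2} e_{3}. Why the constraint matters: R and -R act identically through the sandwich — M has trace \frac{7199}{21025} either way — so only the sign condition on e_{2} e_{3} picks one of the two preimages.


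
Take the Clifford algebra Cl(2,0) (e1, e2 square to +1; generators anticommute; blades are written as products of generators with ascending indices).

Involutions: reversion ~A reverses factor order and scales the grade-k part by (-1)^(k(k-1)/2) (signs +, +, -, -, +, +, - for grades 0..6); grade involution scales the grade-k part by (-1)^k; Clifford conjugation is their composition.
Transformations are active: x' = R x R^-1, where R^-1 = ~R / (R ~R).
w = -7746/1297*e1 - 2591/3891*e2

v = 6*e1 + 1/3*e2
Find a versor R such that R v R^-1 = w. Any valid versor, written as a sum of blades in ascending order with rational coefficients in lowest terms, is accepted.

R = v + w = 36/1297*e1 - 1294/3891*e2 works: the equal norms (325/9) guarantee its sandwich swaps v into w.
Answer: 36/1297*e1 - 1294/3891*e2


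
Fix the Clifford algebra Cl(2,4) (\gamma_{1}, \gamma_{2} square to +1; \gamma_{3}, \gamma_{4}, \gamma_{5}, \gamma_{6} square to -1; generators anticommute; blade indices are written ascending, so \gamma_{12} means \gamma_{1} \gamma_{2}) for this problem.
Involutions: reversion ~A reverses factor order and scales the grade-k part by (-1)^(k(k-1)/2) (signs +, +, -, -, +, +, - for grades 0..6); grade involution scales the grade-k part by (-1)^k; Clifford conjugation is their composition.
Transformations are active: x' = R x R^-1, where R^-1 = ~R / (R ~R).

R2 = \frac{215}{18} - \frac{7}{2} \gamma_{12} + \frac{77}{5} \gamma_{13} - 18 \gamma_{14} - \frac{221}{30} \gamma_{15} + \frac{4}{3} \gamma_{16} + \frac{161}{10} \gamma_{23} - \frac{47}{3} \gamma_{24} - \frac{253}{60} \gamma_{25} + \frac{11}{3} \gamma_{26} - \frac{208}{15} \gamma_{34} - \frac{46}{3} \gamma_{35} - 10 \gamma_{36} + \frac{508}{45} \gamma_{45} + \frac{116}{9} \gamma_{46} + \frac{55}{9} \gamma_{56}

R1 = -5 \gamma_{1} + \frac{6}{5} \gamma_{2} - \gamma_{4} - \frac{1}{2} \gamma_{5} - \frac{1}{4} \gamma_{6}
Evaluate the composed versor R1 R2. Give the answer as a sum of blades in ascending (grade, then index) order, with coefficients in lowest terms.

Distribute over the terms of R1 (each basis-blade product reordered to ascending indices, repeated generators contracted through their squares):
(-5 \gamma_{1}) R2 = -\frac{1075}{18} \gamma_{1} + \frac{35}{2} \gamma_{2} - 77 \gamma_{3} + 90 \gamma_{4} + \frac{221}{6} \gamma_{5} - \frac{20}{3} \gamma_{6} - \frac{161}{2} \gamma_{123} + \frac{235}{3} \gamma_{124} + \frac{253}{12} \gamma_{125} - \frac{55}{3} \gamma_{126} + \frac{208}{3} \gamma_{134} + \frac{230}{3} \gamma_{135} + 50 \gamma_{136} - \frac{508}{9} \gamma_{145} - \frac{580}{9} \gamma_{146} - \frac{275}{9} \gamma_{156}
(\frac{6}{5} \gamma_{2}) R2 = \frac{21}{5} \gamma_{1} + \frac{43}{3} \gamma_{2} + \frac{483}{25} \gamma_{3} - \frac{94}{5} \gamma_{4} - \frac{253}{50} \gamma_{5} + \frac{22}{5} \gamma_{6} - \frac{462}{25} \gamma_{123} + \frac{108}{5} \gamma_{124} + \frac{221}{25} \gamma_{125} - \frac{8}{5} \gamma_{126} - \frac{416}{25} \gamma_{234} - \frac{92}{5} \gamma_{235} - 12 \gamma_{236} + \frac{1016}{75} \gamma_{245} + \frac{232}{15} \gamma_{246} + \frac{22}{3} \gamma_{256}
(-\gamma_{4}) R2 = 18 \gamma_{1} + \frac{47}{3} \gamma_{2} + \frac{208}{15} \gamma_{3} - \frac{215}{18} \gamma_{4} + \frac{508}{45} \gamma_{5} + \frac{116}{9} \gamma_{6} + \frac{7}{2} \gamma_{124} - \frac{77}{5} \gamma_{134} - \frac{221}{30} \gamma_{145} + \frac{4}{3} \gamma_{146} - \frac{161}{10} \gamma_{234} - \frac{253}{60} \gamma_{245} + \frac{11}{3} \gamma_{246} - \frac{46}{3} \gamma_{345} - 10 \gamma_{346} - \frac{55}{9} \gamma_{456}
(-\frac{1}{2} \gamma_{5}) R2 = \frac{221}{60} \gamma_{1} + \frac{253}{120} \gamma_{2} + \frac{23}{3} \gamma_{3} - \frac{254}{45} \gamma_{4} - \frac{215}{36} \gamma_{5} + \frac{55}{18} \gamma_{6} + \frac{7}{4} \gamma_{125} - \frac{77}{10} \gamma_{135} + 9 \gamma_{145} + \frac{2}{3} \gamma_{156} - \frac{161}{20} \gamma_{235} + \frac{47}{6} \gamma_{245} + \frac{11}{6} \gamma_{256} + \frac{104}{15} \gamma_{345} - 5 \gamma_{356} + \frac{58}{9} \gamma_{456}
(-\frac{1}{4} \gamma_{6}) R2 = -\frac{1}{3} \gamma_{1} - \frac{11}{12} \gamma_{2} + \frac{5}{2} \gamma_{3} - \frac{29}{9} \gamma_{4} - \frac{55}{36} \gamma_{5} - \frac{215}{72} \gamma_{6} + \frac{7}{8} \gamma_{126} - \frac{77}{20} \gamma_{136} + \frac{9}{2} \gamma_{146} + \frac{221}{120} \gamma_{156} - \frac{161}{40} \gamma_{236} + \frac{47}{12} \gamma_{246} + \frac{253}{240} \gamma_{256} + \frac{52}{15} \gamma_{346} + \frac{23}{6} \gamma_{356} - \frac{127}{45} \gamma_{456}
Summing the partial products and collecting blades:
Answer: -\frac{6151}{180} \gamma_{1} + \frac{5843}{120} \gamma_{2} - \frac{5047}{150} \gamma_{3} + \frac{907}{18} \gamma_{4} + \frac{16003}{450} \gamma_{5} + \frac{1283}{120} \gamma_{6} - \frac{4949}{50} \gamma_{123} + \frac{3103}{30} \gamma_{124} + \frac{4751}{150} \gamma_{125} - \frac{2287}{120} \gamma_{126} + \frac{809}{15} \gamma_{134} + \frac{2069}{30} \gamma_{135} + \frac{923}{20} \gamma_{136} - \frac{4933}{90} \gamma_{145} - \frac{1055}{18} \gamma_{146} - \frac{10097}{360} \gamma_{156} - \frac{1637}{50} \gamma_{234} - \frac{529}{20} \gamma_{235} - \frac{641}{40} \gamma_{236} + \frac{5149}{300} \gamma_{245} + \frac{461}{20} \gamma_{246} + \frac{2453}{240} \gamma_{256} - \frac{42}{5} \gamma_{345} - \frac{98}{15} \gamma_{346} - \frac{7}{6} \gamma_{356} - \frac{112}{45} \gamma_{456}
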